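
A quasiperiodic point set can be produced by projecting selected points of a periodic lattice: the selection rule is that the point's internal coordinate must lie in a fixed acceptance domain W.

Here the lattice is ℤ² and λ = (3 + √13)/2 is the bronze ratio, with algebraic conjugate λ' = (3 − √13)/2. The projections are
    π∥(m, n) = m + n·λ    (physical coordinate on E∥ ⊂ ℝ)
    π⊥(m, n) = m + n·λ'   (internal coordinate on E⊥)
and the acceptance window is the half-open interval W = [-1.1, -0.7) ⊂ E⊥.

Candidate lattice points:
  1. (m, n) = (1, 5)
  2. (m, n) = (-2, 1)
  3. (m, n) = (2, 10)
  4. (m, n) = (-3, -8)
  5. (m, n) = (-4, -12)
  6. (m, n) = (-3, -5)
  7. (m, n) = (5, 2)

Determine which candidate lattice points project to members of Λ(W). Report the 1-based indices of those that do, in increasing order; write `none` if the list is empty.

Compute λ' = (3−√13)/2 = -0.3028, so π⊥(m,n) = m -0.3028·n.
[1] lift (1,5): star map gives -0.5139; window check -1.1 ≤ -0.5139 < -0.7 is false → out
[2] lift (-2,1): star map gives -2.3028; window check -1.1 ≤ -2.3028 < -0.7 is false → out
[3] lift (2,10): star map gives -1.0278; window check -1.1 ≤ -1.0278 < -0.7 is true → IN Λ
[4] lift (-3,-8): star map gives -0.5778; window check -1.1 ≤ -0.5778 < -0.7 is false → out
[5] lift (-4,-12): star map gives -0.3667; window check -1.1 ≤ -0.3667 < -0.7 is false → out
[6] lift (-3,-5): star map gives -1.4861; window check -1.1 ≤ -1.4861 < -0.7 is false → out
[7] lift (5,2): star map gives 4.3944; window check -1.1 ≤ 4.3944 < -0.7 is false → out

3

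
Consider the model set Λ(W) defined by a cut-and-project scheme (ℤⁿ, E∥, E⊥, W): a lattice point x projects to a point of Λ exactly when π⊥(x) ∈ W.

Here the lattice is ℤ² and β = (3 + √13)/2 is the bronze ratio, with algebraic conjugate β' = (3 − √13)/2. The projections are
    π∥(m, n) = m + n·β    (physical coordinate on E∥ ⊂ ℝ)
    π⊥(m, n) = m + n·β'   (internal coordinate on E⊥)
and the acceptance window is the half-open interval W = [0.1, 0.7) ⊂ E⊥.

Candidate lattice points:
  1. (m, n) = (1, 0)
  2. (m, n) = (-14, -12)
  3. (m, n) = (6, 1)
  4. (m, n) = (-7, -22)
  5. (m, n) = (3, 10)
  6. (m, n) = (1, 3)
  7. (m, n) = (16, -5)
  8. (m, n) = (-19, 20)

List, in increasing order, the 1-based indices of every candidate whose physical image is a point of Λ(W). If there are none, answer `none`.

none

Compute β' = (3−√13)/2 = -0.3028, so π⊥(m,n) = m -0.3028·n.
[1] lift (1,0): star map gives 1.0000; window check 0.1 ≤ 1.0000 < 0.7 is false → out
[2] lift (-14,-12): star map gives -10.3667; window check 0.1 ≤ -10.3667 < 0.7 is false → out
[3] lift (6,1): star map gives 5.6972; window check 0.1 ≤ 5.6972 < 0.7 is false → out
[4] lift (-7,-22): star map gives -0.3389; window check 0.1 ≤ -0.3389 < 0.7 is false → out
[5] lift (3,10): star map gives -0.0278; window check 0.1 ≤ -0.0278 < 0.7 is false → out
[6] lift (1,3): star map gives 0.0917; window check 0.1 ≤ 0.0917 < 0.7 is false → out
[7] lift (16,-5): star map gives 17.5139; window check 0.1 ≤ 17.5139 < 0.7 is false → out
[8] lift (-19,20): star map gives -25.0555; window check 0.1 ≤ -25.0555 < 0.7 is false → out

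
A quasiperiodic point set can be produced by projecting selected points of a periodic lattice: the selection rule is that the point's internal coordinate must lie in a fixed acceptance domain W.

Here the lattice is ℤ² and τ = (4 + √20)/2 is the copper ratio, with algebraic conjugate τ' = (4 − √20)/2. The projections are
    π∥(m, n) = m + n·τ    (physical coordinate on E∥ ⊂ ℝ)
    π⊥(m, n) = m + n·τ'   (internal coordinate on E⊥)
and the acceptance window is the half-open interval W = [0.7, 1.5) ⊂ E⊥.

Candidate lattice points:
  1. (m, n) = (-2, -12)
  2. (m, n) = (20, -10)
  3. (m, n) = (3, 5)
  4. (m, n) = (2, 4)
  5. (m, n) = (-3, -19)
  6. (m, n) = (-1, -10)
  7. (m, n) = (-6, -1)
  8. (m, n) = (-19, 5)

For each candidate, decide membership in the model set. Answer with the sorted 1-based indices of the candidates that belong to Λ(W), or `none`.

Numerically τ ≈ 4.236068 and τ' = −1/τ ≈ -0.236068.
[1] lift (-2,-12): star map gives 0.832816; window check 0.7 ≤ 0.832816 < 1.5 is true → IN Λ
[2] lift (20,-10): star map gives 22.360680; window check 0.7 ≤ 22.360680 < 1.5 is false → out
[3] lift (3,5): star map gives 1.819660; window check 0.7 ≤ 1.819660 < 1.5 is false → out
[4] lift (2,4): star map gives 1.055728; window check 0.7 ≤ 1.055728 < 1.5 is true → IN Λ
[5] lift (-3,-19): star map gives 1.485292; window check 0.7 ≤ 1.485292 < 1.5 is true → IN Λ
[6] lift (-1,-10): star map gives 1.360680; window check 0.7 ≤ 1.360680 < 1.5 is true → IN Λ
[7] lift (-6,-1): star map gives -5.763932; window check 0.7 ≤ -5.763932 < 1.5 is false → out
[8] lift (-19,5): star map gives -20.180340; window check 0.7 ≤ -20.180340 < 1.5 is false → out

1, 4, 5, 6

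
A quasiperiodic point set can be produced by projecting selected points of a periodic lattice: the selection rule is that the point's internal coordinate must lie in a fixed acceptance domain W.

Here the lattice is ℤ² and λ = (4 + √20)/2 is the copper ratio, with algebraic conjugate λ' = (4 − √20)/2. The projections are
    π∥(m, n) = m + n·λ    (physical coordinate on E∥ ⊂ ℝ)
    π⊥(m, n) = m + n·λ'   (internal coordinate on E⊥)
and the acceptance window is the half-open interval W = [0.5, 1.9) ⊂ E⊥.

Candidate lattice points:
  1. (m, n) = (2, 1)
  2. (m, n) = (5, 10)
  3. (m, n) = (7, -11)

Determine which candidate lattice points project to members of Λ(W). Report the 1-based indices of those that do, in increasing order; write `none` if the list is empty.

λ' = (4−√20)/2 ≈ -0.23607.
#1 (2,1): internal coord 2 + (1)·λ' = +1.76393; +1.76393 ∈ [0.5, 1.9) → IN Λ
#2 (5,10): internal coord 5 + (10)·λ' = +2.63932; +2.63932 ∉ [0.5, 1.9) → out
#3 (7,-11): internal coord 7 + (-11)·λ' = +9.59675; +9.59675 ∉ [0.5, 1.9) → out

1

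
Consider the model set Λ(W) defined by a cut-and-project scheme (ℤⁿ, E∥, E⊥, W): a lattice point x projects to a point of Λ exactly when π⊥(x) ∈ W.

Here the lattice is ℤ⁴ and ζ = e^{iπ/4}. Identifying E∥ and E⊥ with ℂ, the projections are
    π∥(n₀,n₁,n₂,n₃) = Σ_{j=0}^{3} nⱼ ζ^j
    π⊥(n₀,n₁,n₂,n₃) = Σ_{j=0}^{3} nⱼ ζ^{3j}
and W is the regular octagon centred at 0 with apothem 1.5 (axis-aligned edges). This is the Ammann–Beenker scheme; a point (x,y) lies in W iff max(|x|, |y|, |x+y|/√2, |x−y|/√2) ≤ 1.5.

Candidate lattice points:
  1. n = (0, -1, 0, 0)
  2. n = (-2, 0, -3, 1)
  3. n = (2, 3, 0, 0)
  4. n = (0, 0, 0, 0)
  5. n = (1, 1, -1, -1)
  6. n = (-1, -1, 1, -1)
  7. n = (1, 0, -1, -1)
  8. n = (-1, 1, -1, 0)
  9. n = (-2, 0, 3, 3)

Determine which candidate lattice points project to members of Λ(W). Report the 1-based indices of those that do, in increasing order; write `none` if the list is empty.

Internal map: ζ^{3j} for j=0..3 gives (1,0), (−√2/2,√2/2), (0,−1), (√2/2,√2/2).
#1 (0, -1, 0, 0): internal (0.7071, -0.7071); octagon support 1.0000 vs apothem 1.5 → ∈ W
#2 (-2, 0, -3, 1): internal (-1.2929, 3.7071); octagon support 3.7071 vs apothem 1.5 → ∉ W
#3 (2, 3, 0, 0): internal (-0.1213, 2.1213); octagon support 2.1213 vs apothem 1.5 → ∉ W
#4 (0, 0, 0, 0): internal (0.0000, 0.0000); octagon support 0.0000 vs apothem 1.5 → ∈ W
#5 (1, 1, -1, -1): internal (-0.4142, 1.0000); octagon support 1.0000 vs apothem 1.5 → ∈ W
#6 (-1, -1, 1, -1): internal (-1.0000, -2.4142); octagon support 2.4142 vs apothem 1.5 → ∉ W
#7 (1, 0, -1, -1): internal (0.2929, 0.2929); octagon support 0.4142 vs apothem 1.5 → ∈ W
#8 (-1, 1, -1, 0): internal (-1.7071, 1.7071); octagon support 2.4142 vs apothem 1.5 → ∉ W
#9 (-2, 0, 3, 3): internal (0.1213, -0.8787); octagon support 0.8787 vs apothem 1.5 → ∈ W

1, 4, 5, 7, 9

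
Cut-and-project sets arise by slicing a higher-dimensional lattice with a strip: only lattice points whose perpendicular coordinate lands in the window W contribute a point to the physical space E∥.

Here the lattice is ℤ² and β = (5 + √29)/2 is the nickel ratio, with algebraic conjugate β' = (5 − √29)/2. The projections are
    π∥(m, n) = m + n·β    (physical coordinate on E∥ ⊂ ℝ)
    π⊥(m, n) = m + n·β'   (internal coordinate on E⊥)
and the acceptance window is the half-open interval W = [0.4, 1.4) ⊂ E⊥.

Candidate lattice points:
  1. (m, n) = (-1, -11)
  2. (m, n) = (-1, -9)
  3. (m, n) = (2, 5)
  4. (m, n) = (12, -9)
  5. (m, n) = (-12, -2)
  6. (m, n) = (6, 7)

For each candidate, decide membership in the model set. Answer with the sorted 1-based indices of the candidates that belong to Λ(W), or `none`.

Numerically β ≈ 5.19258 and β' = −1/β ≈ -0.19258.
#1 (-1,-11): internal coord -1 + (-11)·β' = +1.11841; +1.11841 ∈ [0.4, 1.4) → IN Λ
#2 (-1,-9): internal coord -1 + (-9)·β' = +0.73324; +0.73324 ∈ [0.4, 1.4) → IN Λ
#3 (2,5): internal coord 2 + (5)·β' = +1.03709; +1.03709 ∈ [0.4, 1.4) → IN Λ
#4 (12,-9): internal coord 12 + (-9)·β' = +13.73324; +13.73324 ∉ [0.4, 1.4) → out
#5 (-12,-2): internal coord -12 + (-2)·β' = -11.61484; -11.61484 ∉ [0.4, 1.4) → out
#6 (6,7): internal coord 6 + (7)·β' = +4.65192; +4.65192 ∉ [0.4, 1.4) → out

1, 2, 3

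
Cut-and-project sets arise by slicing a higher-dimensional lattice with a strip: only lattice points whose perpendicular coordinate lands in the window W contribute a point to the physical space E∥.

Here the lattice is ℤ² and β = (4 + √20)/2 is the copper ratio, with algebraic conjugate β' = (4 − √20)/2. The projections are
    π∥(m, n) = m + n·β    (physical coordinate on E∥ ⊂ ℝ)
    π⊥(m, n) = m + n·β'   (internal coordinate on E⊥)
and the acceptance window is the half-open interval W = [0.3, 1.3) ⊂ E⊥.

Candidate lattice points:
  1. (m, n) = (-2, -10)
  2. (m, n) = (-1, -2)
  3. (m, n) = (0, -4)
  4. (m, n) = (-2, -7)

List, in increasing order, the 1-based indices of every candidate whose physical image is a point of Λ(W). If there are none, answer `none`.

1, 3

Numerically β ≈ 4.2361 and β' = −1/β ≈ -0.2361.
#1 (-2,-10): internal coord -2 + (-10)·β' = +0.3607; +0.3607 ∈ [0.3, 1.3) → IN Λ
#2 (-1,-2): internal coord -1 + (-2)·β' = -0.5279; -0.5279 ∉ [0.3, 1.3) → out
#3 (0,-4): internal coord 0 + (-4)·β' = +0.9443; +0.9443 ∈ [0.3, 1.3) → IN Λ
#4 (-2,-7): internal coord -2 + (-7)·β' = -0.3475; -0.3475 ∉ [0.3, 1.3) → out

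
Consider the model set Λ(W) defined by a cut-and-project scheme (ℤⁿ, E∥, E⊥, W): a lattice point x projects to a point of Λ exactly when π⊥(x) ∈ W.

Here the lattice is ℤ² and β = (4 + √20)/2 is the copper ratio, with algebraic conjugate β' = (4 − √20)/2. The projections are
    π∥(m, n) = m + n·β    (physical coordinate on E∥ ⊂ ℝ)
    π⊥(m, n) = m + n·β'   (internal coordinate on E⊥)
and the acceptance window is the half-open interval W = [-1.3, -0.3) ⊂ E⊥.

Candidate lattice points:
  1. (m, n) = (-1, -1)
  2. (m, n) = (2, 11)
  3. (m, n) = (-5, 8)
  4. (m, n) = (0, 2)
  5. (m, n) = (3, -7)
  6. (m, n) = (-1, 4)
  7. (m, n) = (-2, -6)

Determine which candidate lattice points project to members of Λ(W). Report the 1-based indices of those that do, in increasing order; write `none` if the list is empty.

1, 2, 4, 7

Numerically β ≈ 4.2361 and β' = −1/β ≈ -0.2361.
candidate 1: (m,n)=(-1,-1) → π∥ = -1-1·β ≈ -5.2361, π⊥ = -1-1·β' ≈ -0.7639 ∈ [-1.3, -0.3) ⇒ IN Λ
candidate 2: (m,n)=(2,11) → π∥ = 2+11·β ≈ 48.5967, π⊥ = 2+11·β' ≈ -0.5967 ∈ [-1.3, -0.3) ⇒ IN Λ
candidate 3: (m,n)=(-5,8) → π∥ = -5+8·β ≈ 28.8885, π⊥ = -5+8·β' ≈ -6.8885 ∉ [-1.3, -0.3) ⇒ out
candidate 4: (m,n)=(0,2) → π∥ = 0+2·β ≈ 8.4721, π⊥ = 0+2·β' ≈ -0.4721 ∈ [-1.3, -0.3) ⇒ IN Λ
candidate 5: (m,n)=(3,-7) → π∥ = 3-7·β ≈ -26.6525, π⊥ = 3-7·β' ≈ 4.6525 ∉ [-1.3, -0.3) ⇒ out
candidate 6: (m,n)=(-1,4) → π∥ = -1+4·β ≈ 15.9443, π⊥ = -1+4·β' ≈ -1.9443 ∉ [-1.3, -0.3) ⇒ out
candidate 7: (m,n)=(-2,-6) → π∥ = -2-6·β ≈ -27.4164, π⊥ = -2-6·β' ≈ -0.5836 ∈ [-1.3, -0.3) ⇒ IN Λ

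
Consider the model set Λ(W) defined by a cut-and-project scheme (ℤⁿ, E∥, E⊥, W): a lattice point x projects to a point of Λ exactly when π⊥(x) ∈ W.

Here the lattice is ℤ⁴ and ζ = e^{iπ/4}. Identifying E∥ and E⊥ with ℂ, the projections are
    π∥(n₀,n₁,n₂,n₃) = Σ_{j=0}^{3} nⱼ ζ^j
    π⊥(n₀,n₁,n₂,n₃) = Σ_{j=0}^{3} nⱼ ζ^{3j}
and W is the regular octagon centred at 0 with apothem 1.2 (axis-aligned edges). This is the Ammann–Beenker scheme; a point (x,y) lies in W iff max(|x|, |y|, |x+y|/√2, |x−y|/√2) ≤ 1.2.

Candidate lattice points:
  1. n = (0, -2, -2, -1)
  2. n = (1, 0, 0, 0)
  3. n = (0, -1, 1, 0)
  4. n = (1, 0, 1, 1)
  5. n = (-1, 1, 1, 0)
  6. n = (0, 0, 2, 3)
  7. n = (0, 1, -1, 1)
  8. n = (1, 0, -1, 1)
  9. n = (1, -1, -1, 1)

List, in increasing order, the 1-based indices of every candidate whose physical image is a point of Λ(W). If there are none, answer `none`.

π⊥(n) = n₀ + n₁ζ³ + n₂ζ⁶ + n₃ζ⁹ where ζ = e^{iπ/4}.
#1 (0, -2, -2, -1): internal (0.707107, -0.121320); octagon support 0.707107 vs apothem 1.2 → ∈ W
#2 (1, 0, 0, 0): internal (1.000000, 0.000000); octagon support 1.000000 vs apothem 1.2 → ∈ W
#3 (0, -1, 1, 0): internal (0.707107, -1.707107); octagon support 1.707107 vs apothem 1.2 → ∉ W
#4 (1, 0, 1, 1): internal (1.707107, -0.292893); octagon support 1.707107 vs apothem 1.2 → ∉ W
#5 (-1, 1, 1, 0): internal (-1.707107, -0.292893); octagon support 1.707107 vs apothem 1.2 → ∉ W
#6 (0, 0, 2, 3): internal (2.121320, 0.121320); octagon support 2.121320 vs apothem 1.2 → ∉ W
#7 (0, 1, -1, 1): internal (0.000000, 2.414214); octagon support 2.414214 vs apothem 1.2 → ∉ W
#8 (1, 0, -1, 1): internal (1.707107, 1.707107); octagon support 2.414214 vs apothem 1.2 → ∉ W
#9 (1, -1, -1, 1): internal (2.414214, 1.000000); octagon support 2.414214 vs apothem 1.2 → ∉ W

1, 2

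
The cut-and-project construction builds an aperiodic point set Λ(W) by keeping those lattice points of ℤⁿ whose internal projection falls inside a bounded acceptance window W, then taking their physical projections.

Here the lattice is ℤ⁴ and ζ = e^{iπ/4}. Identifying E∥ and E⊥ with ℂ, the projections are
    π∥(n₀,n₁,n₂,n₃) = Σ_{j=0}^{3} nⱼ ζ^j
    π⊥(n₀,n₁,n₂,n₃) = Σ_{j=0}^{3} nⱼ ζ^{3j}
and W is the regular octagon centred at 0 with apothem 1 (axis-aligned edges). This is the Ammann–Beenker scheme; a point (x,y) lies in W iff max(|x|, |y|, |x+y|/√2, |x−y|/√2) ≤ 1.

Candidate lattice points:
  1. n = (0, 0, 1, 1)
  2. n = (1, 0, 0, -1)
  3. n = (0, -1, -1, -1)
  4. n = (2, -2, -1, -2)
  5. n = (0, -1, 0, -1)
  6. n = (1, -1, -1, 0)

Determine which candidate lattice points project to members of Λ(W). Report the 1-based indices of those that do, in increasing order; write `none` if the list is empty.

1, 2, 3

With ζ = e^{iπ/4} the internal vectors are ζ^0,ζ^3,ζ^6,ζ^9.
#1 (0, 0, 1, 1): internal (0.707107, -0.292893); octagon support 0.707107 vs apothem 1 → ∈ W
#2 (1, 0, 0, -1): internal (0.292893, -0.707107); octagon support 0.707107 vs apothem 1 → ∈ W
#3 (0, -1, -1, -1): internal (0.000000, -0.414214); octagon support 0.414214 vs apothem 1 → ∈ W
#4 (2, -2, -1, -2): internal (2.000000, -1.828427); octagon support 2.707107 vs apothem 1 → ∉ W
#5 (0, -1, 0, -1): internal (0.000000, -1.414214); octagon support 1.414214 vs apothem 1 → ∉ W
#6 (1, -1, -1, 0): internal (1.707107, 0.292893); octagon support 1.707107 vs apothem 1 → ∉ W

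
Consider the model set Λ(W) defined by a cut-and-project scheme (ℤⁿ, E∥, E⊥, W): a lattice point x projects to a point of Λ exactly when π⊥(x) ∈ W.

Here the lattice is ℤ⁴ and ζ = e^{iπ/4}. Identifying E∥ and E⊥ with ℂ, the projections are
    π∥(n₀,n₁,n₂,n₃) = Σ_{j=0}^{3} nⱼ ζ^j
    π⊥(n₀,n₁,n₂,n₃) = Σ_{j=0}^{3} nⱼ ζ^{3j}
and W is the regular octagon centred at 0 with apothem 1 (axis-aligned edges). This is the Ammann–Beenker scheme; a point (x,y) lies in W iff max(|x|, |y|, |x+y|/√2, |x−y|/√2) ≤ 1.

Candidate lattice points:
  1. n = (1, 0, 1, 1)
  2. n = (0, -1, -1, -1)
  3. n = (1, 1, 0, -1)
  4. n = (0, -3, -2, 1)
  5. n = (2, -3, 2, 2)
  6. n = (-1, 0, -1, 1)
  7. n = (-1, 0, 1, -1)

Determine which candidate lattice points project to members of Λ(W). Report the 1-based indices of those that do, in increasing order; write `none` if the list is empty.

2, 3

Internal map: ζ^{3j} for j=0..3 gives (1,0), (−√2/2,√2/2), (0,−1), (√2/2,√2/2).
#1 (1, 0, 1, 1): internal (1.70711, -0.29289); octagon support 1.70711 vs apothem 1 → ∉ W
#2 (0, -1, -1, -1): internal (0.00000, -0.41421); octagon support 0.41421 vs apothem 1 → ∈ W
#3 (1, 1, 0, -1): internal (-0.41421, 0.00000); octagon support 0.41421 vs apothem 1 → ∈ W
#4 (0, -3, -2, 1): internal (2.82843, 0.58579); octagon support 2.82843 vs apothem 1 → ∉ W
#5 (2, -3, 2, 2): internal (5.53553, -2.70711); octagon support 5.82843 vs apothem 1 → ∉ W
#6 (-1, 0, -1, 1): internal (-0.29289, 1.70711); octagon support 1.70711 vs apothem 1 → ∉ W
#7 (-1, 0, 1, -1): internal (-1.70711, -1.70711); octagon support 2.41421 vs apothem 1 → ∉ W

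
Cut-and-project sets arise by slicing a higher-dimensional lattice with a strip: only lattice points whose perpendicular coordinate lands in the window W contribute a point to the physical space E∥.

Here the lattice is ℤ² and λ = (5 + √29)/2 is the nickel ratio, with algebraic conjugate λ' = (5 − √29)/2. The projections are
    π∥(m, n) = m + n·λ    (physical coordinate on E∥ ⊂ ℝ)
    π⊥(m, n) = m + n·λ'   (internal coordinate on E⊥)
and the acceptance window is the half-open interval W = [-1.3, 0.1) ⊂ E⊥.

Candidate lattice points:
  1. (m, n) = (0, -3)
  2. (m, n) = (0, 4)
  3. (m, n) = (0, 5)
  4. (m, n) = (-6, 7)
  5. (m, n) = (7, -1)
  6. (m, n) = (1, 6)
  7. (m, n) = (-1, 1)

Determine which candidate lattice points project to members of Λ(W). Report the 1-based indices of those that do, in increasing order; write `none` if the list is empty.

Numerically λ ≈ 5.192582 and λ' = −1/λ ≈ -0.192582.
#1 (0,-3): internal coord 0 + (-3)·λ' = +0.577747; +0.577747 ∉ [-1.3, 0.1) → out
#2 (0,4): internal coord 0 + (4)·λ' = -0.770330; -0.770330 ∈ [-1.3, 0.1) → IN Λ
#3 (0,5): internal coord 0 + (5)·λ' = -0.962912; -0.962912 ∈ [-1.3, 0.1) → IN Λ
#4 (-6,7): internal coord -6 + (7)·λ' = -7.348077; -7.348077 ∉ [-1.3, 0.1) → out
#5 (7,-1): internal coord 7 + (-1)·λ' = +7.192582; +7.192582 ∉ [-1.3, 0.1) → out
#6 (1,6): internal coord 1 + (6)·λ' = -0.155494; -0.155494 ∈ [-1.3, 0.1) → IN Λ
#7 (-1,1): internal coord -1 + (1)·λ' = -1.192582; -1.192582 ∈ [-1.3, 0.1) → IN Λ

2, 3, 6, 7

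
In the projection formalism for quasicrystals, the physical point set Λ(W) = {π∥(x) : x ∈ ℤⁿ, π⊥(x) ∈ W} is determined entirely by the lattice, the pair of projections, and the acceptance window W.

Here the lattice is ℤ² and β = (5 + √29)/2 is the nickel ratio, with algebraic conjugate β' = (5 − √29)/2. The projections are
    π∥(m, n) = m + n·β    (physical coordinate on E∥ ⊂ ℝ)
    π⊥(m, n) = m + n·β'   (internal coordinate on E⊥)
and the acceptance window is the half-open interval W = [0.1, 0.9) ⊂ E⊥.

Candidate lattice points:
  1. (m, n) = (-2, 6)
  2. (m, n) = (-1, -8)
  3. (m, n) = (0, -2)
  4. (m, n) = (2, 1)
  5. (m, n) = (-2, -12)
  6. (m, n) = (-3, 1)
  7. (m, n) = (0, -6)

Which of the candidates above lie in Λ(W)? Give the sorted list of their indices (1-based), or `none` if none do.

Numerically β ≈ 5.19258 and β' = −1/β ≈ -0.19258.
#1 (-2,6): internal coord -2 + (6)·β' = -3.15549; -3.15549 ∉ [0.1, 0.9) → out
#2 (-1,-8): internal coord -1 + (-8)·β' = +0.54066; +0.54066 ∈ [0.1, 0.9) → IN Λ
#3 (0,-2): internal coord 0 + (-2)·β' = +0.38516; +0.38516 ∈ [0.1, 0.9) → IN Λ
#4 (2,1): internal coord 2 + (1)·β' = +1.80742; +1.80742 ∉ [0.1, 0.9) → out
#5 (-2,-12): internal coord -2 + (-12)·β' = +0.31099; +0.31099 ∈ [0.1, 0.9) → IN Λ
#6 (-3,1): internal coord -3 + (1)·β' = -3.19258; -3.19258 ∉ [0.1, 0.9) → out
#7 (0,-6): internal coord 0 + (-6)·β' = +1.15549; +1.15549 ∉ [0.1, 0.9) → out

2, 3, 5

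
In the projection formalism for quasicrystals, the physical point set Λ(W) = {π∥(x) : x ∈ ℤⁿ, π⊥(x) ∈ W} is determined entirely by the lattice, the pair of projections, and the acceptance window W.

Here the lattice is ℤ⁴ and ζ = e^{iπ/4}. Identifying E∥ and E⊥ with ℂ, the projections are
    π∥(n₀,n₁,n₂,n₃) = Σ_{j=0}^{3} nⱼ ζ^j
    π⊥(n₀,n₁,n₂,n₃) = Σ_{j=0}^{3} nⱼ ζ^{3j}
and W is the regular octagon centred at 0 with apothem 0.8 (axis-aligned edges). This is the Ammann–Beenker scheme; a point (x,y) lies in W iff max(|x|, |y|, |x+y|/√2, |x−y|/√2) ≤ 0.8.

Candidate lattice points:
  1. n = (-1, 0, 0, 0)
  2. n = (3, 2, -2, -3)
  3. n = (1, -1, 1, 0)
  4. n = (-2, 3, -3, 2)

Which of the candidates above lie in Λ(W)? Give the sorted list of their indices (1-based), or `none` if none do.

Internal map: ζ^{3j} for j=0..3 gives (1,0), (−√2/2,√2/2), (0,−1), (√2/2,√2/2).
#1 (-1, 0, 0, 0): internal (-1.0000, 0.0000); octagon support 1.0000 vs apothem 0.8 → ∉ W
#2 (3, 2, -2, -3): internal (-0.5355, 1.2929); octagon support 1.2929 vs apothem 0.8 → ∉ W
#3 (1, -1, 1, 0): internal (1.7071, -1.7071); octagon support 2.4142 vs apothem 0.8 → ∉ W
#4 (-2, 3, -3, 2): internal (-2.7071, 6.5355); octagon support 6.5355 vs apothem 0.8 → ∉ W

none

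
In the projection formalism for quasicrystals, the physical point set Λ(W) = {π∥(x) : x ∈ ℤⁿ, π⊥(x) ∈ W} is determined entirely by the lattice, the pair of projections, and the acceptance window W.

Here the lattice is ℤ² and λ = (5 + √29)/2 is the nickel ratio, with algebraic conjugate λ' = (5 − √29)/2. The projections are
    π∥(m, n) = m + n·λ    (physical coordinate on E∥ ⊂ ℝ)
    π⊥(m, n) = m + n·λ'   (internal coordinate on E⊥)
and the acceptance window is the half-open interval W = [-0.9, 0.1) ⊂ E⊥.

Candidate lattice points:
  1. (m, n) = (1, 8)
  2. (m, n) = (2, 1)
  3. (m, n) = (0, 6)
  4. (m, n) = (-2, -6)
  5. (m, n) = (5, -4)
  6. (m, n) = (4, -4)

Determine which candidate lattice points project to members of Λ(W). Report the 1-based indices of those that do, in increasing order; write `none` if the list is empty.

Numerically λ ≈ 5.192582 and λ' = −1/λ ≈ -0.192582.
candidate 1: (m,n)=(1,8) → π∥ = 1+8·λ ≈ 42.540659, π⊥ = 1+8·λ' ≈ -0.540659 ∈ [-0.9, 0.1) ⇒ IN Λ
candidate 2: (m,n)=(2,1) → π∥ = 2+1·λ ≈ 7.192582, π⊥ = 2+1·λ' ≈ 1.807418 ∉ [-0.9, 0.1) ⇒ out
candidate 3: (m,n)=(0,6) → π∥ = 0+6·λ ≈ 31.155494, π⊥ = 0+6·λ' ≈ -1.155494 ∉ [-0.9, 0.1) ⇒ out
candidate 4: (m,n)=(-2,-6) → π∥ = -2-6·λ ≈ -33.155494, π⊥ = -2-6·λ' ≈ -0.844506 ∈ [-0.9, 0.1) ⇒ IN Λ
candidate 5: (m,n)=(5,-4) → π∥ = 5-4·λ ≈ -15.770330, π⊥ = 5-4·λ' ≈ 5.770330 ∉ [-0.9, 0.1) ⇒ out
candidate 6: (m,n)=(4,-4) → π∥ = 4-4·λ ≈ -16.770330, π⊥ = 4-4·λ' ≈ 4.770330 ∉ [-0.9, 0.1) ⇒ out

1, 4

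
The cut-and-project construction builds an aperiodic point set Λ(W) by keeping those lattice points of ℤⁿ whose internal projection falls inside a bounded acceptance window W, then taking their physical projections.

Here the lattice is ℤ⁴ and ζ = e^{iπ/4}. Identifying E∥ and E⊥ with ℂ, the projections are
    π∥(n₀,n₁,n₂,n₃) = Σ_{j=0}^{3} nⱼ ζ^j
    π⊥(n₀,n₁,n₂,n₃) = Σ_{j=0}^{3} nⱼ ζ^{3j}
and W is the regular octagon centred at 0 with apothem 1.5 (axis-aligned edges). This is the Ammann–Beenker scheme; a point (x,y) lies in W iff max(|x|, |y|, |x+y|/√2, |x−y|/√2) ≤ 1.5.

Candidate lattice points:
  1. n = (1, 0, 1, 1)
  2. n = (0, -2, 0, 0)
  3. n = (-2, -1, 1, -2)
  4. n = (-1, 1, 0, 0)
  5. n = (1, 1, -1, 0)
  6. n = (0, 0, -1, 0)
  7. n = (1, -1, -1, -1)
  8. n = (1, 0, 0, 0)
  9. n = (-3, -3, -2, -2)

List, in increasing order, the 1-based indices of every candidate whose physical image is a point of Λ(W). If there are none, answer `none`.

6, 7, 8

Internal map: ζ^{3j} for j=0..3 gives (1,0), (−√2/2,√2/2), (0,−1), (√2/2,√2/2).
candidate 1: n = (1, 0, 1, 1) → π⊥ ≈ (+1.7071, -0.2929); max(|x|,|y|,|x±y|/√2) = 1.7071 > 1.5 ⇒ ∉ W
candidate 2: n = (0, -2, 0, 0) → π⊥ ≈ (+1.4142, -1.4142); max(|x|,|y|,|x±y|/√2) = 2.0000 > 1.5 ⇒ ∉ W
candidate 3: n = (-2, -1, 1, -2) → π⊥ ≈ (-2.7071, -3.1213); max(|x|,|y|,|x±y|/√2) = 4.1213 > 1.5 ⇒ ∉ W
candidate 4: n = (-1, 1, 0, 0) → π⊥ ≈ (-1.7071, +0.7071); max(|x|,|y|,|x±y|/√2) = 1.7071 > 1.5 ⇒ ∉ W
candidate 5: n = (1, 1, -1, 0) → π⊥ ≈ (+0.2929, +1.7071); max(|x|,|y|,|x±y|/√2) = 1.7071 > 1.5 ⇒ ∉ W
candidate 6: n = (0, 0, -1, 0) → π⊥ ≈ (+0.0000, +1.0000); max(|x|,|y|,|x±y|/√2) = 1.0000 ≤ 1.5 ⇒ ∈ W
candidate 7: n = (1, -1, -1, -1) → π⊥ ≈ (+1.0000, -0.4142); max(|x|,|y|,|x±y|/√2) = 1.0000 ≤ 1.5 ⇒ ∈ W
candidate 8: n = (1, 0, 0, 0) → π⊥ ≈ (+1.0000, +0.0000); max(|x|,|y|,|x±y|/√2) = 1.0000 ≤ 1.5 ⇒ ∈ W
candidate 9: n = (-3, -3, -2, -2) → π⊥ ≈ (-2.2929, -1.5355); max(|x|,|y|,|x±y|/√2) = 2.7071 > 1.5 ⇒ ∉ W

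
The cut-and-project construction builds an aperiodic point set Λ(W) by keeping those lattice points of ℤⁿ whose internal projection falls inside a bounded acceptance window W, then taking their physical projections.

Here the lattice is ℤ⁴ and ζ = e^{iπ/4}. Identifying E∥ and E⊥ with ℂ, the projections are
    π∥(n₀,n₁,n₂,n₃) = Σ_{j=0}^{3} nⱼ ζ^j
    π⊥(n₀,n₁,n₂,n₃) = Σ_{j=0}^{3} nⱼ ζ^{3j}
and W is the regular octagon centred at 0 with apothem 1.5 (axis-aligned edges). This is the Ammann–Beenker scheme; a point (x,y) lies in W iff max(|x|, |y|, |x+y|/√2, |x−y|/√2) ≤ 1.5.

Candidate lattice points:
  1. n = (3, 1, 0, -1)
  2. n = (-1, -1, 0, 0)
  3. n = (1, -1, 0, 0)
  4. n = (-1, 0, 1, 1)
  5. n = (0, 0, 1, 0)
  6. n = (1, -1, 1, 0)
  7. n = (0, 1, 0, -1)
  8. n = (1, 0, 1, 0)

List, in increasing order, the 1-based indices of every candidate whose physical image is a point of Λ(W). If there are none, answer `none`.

2, 4, 5, 7, 8

π⊥(n) = n₀ + n₁ζ³ + n₂ζ⁶ + n₃ζ⁹ where ζ = e^{iπ/4}.
candidate 1: n = (3, 1, 0, -1) → π⊥ ≈ (+1.5858, +0.0000); max(|x|,|y|,|x±y|/√2) = 1.5858 > 1.5 ⇒ ∉ W
candidate 2: n = (-1, -1, 0, 0) → π⊥ ≈ (-0.2929, -0.7071); max(|x|,|y|,|x±y|/√2) = 0.7071 ≤ 1.5 ⇒ ∈ W
candidate 3: n = (1, -1, 0, 0) → π⊥ ≈ (+1.7071, -0.7071); max(|x|,|y|,|x±y|/√2) = 1.7071 > 1.5 ⇒ ∉ W
candidate 4: n = (-1, 0, 1, 1) → π⊥ ≈ (-0.2929, -0.2929); max(|x|,|y|,|x±y|/√2) = 0.4142 ≤ 1.5 ⇒ ∈ W
candidate 5: n = (0, 0, 1, 0) → π⊥ ≈ (+0.0000, -1.0000); max(|x|,|y|,|x±y|/√2) = 1.0000 ≤ 1.5 ⇒ ∈ W
candidate 6: n = (1, -1, 1, 0) → π⊥ ≈ (+1.7071, -1.7071); max(|x|,|y|,|x±y|/√2) = 2.4142 > 1.5 ⇒ ∉ W
candidate 7: n = (0, 1, 0, -1) → π⊥ ≈ (-1.4142, +0.0000); max(|x|,|y|,|x±y|/√2) = 1.4142 ≤ 1.5 ⇒ ∈ W
candidate 8: n = (1, 0, 1, 0) → π⊥ ≈ (+1.0000, -1.0000); max(|x|,|y|,|x±y|/√2) = 1.4142 ≤ 1.5 ⇒ ∈ W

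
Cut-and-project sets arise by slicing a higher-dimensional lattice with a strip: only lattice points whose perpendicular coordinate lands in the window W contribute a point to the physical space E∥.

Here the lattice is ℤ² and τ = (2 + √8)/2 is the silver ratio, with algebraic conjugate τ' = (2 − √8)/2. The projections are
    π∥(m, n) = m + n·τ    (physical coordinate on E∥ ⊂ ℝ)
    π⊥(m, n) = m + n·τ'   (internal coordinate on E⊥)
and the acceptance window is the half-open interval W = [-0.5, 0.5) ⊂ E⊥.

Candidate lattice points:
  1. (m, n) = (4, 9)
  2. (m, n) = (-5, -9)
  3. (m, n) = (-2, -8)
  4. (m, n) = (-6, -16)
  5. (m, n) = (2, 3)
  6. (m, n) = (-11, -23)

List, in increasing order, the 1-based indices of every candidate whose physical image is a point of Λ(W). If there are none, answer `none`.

1

Numerically τ ≈ 2.414214 and τ' = −1/τ ≈ -0.414214.
[1] lift (4,9): star map gives 0.272078; window check -0.5 ≤ 0.272078 < 0.5 is true → IN Λ
[2] lift (-5,-9): star map gives -1.272078; window check -0.5 ≤ -1.272078 < 0.5 is false → out
[3] lift (-2,-8): star map gives 1.313708; window check -0.5 ≤ 1.313708 < 0.5 is false → out
[4] lift (-6,-16): star map gives 0.627417; window check -0.5 ≤ 0.627417 < 0.5 is false → out
[5] lift (2,3): star map gives 0.757359; window check -0.5 ≤ 0.757359 < 0.5 is false → out
[6] lift (-11,-23): star map gives -1.473088; window check -0.5 ≤ -1.473088 < 0.5 is false → out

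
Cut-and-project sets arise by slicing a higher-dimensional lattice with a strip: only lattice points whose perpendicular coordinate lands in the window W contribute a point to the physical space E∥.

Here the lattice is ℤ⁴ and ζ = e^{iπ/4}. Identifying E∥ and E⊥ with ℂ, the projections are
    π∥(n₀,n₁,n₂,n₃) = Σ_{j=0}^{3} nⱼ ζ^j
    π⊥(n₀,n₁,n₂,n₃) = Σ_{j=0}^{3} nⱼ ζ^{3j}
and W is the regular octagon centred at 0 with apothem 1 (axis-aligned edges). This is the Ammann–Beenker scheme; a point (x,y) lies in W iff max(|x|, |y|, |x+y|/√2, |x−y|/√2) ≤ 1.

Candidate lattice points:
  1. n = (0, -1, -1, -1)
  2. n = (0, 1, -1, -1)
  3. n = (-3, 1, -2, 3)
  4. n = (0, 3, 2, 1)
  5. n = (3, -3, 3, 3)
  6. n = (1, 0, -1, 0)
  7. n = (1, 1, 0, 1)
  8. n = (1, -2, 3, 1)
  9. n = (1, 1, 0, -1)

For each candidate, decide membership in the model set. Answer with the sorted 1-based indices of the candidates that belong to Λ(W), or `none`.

With ζ = e^{iπ/4} the internal vectors are ζ^0,ζ^3,ζ^6,ζ^9.
candidate 1: n = (0, -1, -1, -1) → π⊥ ≈ (+0.00000, -0.41421); max(|x|,|y|,|x±y|/√2) = 0.41421 ≤ 1 ⇒ ∈ W
candidate 2: n = (0, 1, -1, -1) → π⊥ ≈ (-1.41421, +1.00000); max(|x|,|y|,|x±y|/√2) = 1.70711 > 1 ⇒ ∉ W
candidate 3: n = (-3, 1, -2, 3) → π⊥ ≈ (-1.58579, +4.82843); max(|x|,|y|,|x±y|/√2) = 4.82843 > 1 ⇒ ∉ W
candidate 4: n = (0, 3, 2, 1) → π⊥ ≈ (-1.41421, +0.82843); max(|x|,|y|,|x±y|/√2) = 1.58579 > 1 ⇒ ∉ W
candidate 5: n = (3, -3, 3, 3) → π⊥ ≈ (+7.24264, -3.00000); max(|x|,|y|,|x±y|/√2) = 7.24264 > 1 ⇒ ∉ W
candidate 6: n = (1, 0, -1, 0) → π⊥ ≈ (+1.00000, +1.00000); max(|x|,|y|,|x±y|/√2) = 1.41421 > 1 ⇒ ∉ W
candidate 7: n = (1, 1, 0, 1) → π⊥ ≈ (+1.00000, +1.41421); max(|x|,|y|,|x±y|/√2) = 1.70711 > 1 ⇒ ∉ W
candidate 8: n = (1, -2, 3, 1) → π⊥ ≈ (+3.12132, -3.70711); max(|x|,|y|,|x±y|/√2) = 4.82843 > 1 ⇒ ∉ W
candidate 9: n = (1, 1, 0, -1) → π⊥ ≈ (-0.41421, +0.00000); max(|x|,|y|,|x±y|/√2) = 0.41421 ≤ 1 ⇒ ∈ W

1, 9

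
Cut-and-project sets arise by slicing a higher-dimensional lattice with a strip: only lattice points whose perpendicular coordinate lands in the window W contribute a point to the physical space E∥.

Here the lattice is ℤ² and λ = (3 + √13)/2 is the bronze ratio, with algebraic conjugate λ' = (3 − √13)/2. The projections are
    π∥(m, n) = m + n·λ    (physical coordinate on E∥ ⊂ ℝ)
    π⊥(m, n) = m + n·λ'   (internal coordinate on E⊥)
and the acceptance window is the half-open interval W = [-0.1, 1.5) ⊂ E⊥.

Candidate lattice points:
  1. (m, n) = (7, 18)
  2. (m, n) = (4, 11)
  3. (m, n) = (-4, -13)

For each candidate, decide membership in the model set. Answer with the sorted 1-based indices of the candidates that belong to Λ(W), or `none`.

Compute λ' = (3−√13)/2 = -0.302776, so π⊥(m,n) = m -0.302776·n.
candidate 1: (m,n)=(7,18) → π∥ = 7+18·λ ≈ 66.449961, π⊥ = 7+18·λ' ≈ 1.550039 ∉ [-0.1, 1.5) ⇒ out
candidate 2: (m,n)=(4,11) → π∥ = 4+11·λ ≈ 40.330532, π⊥ = 4+11·λ' ≈ 0.669468 ∈ [-0.1, 1.5) ⇒ IN Λ
candidate 3: (m,n)=(-4,-13) → π∥ = -4-13·λ ≈ -46.936083, π⊥ = -4-13·λ' ≈ -0.063917 ∈ [-0.1, 1.5) ⇒ IN Λ

2, 3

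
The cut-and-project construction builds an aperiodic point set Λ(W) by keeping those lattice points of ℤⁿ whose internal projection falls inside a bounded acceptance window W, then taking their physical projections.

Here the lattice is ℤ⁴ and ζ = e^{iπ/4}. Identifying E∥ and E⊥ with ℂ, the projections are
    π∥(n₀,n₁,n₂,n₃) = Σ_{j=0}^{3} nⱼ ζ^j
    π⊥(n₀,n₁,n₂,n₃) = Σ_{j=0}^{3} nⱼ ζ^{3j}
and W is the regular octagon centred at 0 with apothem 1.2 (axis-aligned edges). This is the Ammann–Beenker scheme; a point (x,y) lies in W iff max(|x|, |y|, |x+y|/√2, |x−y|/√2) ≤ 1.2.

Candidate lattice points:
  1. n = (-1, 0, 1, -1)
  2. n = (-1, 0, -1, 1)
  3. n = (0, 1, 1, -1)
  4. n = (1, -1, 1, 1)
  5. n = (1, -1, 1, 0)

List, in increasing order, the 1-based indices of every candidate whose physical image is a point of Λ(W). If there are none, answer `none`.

Internal map: ζ^{3j} for j=0..3 gives (1,0), (−√2/2,√2/2), (0,−1), (√2/2,√2/2).
candidate 1: n = (-1, 0, 1, -1) → π⊥ ≈ (-1.707107, -1.707107); max(|x|,|y|,|x±y|/√2) = 2.414214 > 1.2 ⇒ ∉ W
candidate 2: n = (-1, 0, -1, 1) → π⊥ ≈ (-0.292893, +1.707107); max(|x|,|y|,|x±y|/√2) = 1.707107 > 1.2 ⇒ ∉ W
candidate 3: n = (0, 1, 1, -1) → π⊥ ≈ (-1.414214, -1.000000); max(|x|,|y|,|x±y|/√2) = 1.707107 > 1.2 ⇒ ∉ W
candidate 4: n = (1, -1, 1, 1) → π⊥ ≈ (+2.414214, -1.000000); max(|x|,|y|,|x±y|/√2) = 2.414214 > 1.2 ⇒ ∉ W
candidate 5: n = (1, -1, 1, 0) → π⊥ ≈ (+1.707107, -1.707107); max(|x|,|y|,|x±y|/√2) = 2.414214 > 1.2 ⇒ ∉ W

none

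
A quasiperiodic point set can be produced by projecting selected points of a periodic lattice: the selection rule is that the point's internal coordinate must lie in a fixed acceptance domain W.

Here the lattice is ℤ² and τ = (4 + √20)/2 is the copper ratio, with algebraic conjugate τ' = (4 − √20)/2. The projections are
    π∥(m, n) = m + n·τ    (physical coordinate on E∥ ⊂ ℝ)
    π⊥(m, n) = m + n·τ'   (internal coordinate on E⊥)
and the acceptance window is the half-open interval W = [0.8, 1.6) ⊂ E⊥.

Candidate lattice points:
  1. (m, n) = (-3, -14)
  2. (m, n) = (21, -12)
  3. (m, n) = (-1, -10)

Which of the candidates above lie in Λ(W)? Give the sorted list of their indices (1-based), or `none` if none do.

Compute τ' = (4−√20)/2 = -0.2361, so π⊥(m,n) = m -0.2361·n.
[1] lift (-3,-14): star map gives 0.3050; window check 0.8 ≤ 0.3050 < 1.6 is false → out
[2] lift (21,-12): star map gives 23.8328; window check 0.8 ≤ 23.8328 < 1.6 is false → out
[3] lift (-1,-10): star map gives 1.3607; window check 0.8 ≤ 1.3607 < 1.6 is true → IN Λ

3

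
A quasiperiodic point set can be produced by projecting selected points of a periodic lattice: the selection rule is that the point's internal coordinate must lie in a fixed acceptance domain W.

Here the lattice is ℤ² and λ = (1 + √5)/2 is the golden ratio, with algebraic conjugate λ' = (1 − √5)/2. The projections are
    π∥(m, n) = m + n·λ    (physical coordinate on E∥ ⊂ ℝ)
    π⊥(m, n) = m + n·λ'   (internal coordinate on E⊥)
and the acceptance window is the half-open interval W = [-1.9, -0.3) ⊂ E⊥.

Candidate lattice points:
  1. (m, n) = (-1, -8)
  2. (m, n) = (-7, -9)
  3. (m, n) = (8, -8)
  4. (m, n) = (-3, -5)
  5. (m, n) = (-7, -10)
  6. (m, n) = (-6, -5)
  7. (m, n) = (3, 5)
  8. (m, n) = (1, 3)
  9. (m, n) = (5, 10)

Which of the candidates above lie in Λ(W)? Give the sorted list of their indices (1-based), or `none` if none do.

Numerically λ ≈ 1.618034 and λ' = −1/λ ≈ -0.618034.
[1] lift (-1,-8): star map gives 3.944272; window check -1.9 ≤ 3.944272 < -0.3 is false → out
[2] lift (-7,-9): star map gives -1.437694; window check -1.9 ≤ -1.437694 < -0.3 is true → IN Λ
[3] lift (8,-8): star map gives 12.944272; window check -1.9 ≤ 12.944272 < -0.3 is false → out
[4] lift (-3,-5): star map gives 0.090170; window check -1.9 ≤ 0.090170 < -0.3 is false → out
[5] lift (-7,-10): star map gives -0.819660; window check -1.9 ≤ -0.819660 < -0.3 is true → IN Λ
[6] lift (-6,-5): star map gives -2.909830; window check -1.9 ≤ -2.909830 < -0.3 is false → out
[7] lift (3,5): star map gives -0.090170; window check -1.9 ≤ -0.090170 < -0.3 is false → out
[8] lift (1,3): star map gives -0.854102; window check -1.9 ≤ -0.854102 < -0.3 is true → IN Λ
[9] lift (5,10): star map gives -1.180340; window check -1.9 ≤ -1.180340 < -0.3 is true → IN Λ

2, 5, 8, 9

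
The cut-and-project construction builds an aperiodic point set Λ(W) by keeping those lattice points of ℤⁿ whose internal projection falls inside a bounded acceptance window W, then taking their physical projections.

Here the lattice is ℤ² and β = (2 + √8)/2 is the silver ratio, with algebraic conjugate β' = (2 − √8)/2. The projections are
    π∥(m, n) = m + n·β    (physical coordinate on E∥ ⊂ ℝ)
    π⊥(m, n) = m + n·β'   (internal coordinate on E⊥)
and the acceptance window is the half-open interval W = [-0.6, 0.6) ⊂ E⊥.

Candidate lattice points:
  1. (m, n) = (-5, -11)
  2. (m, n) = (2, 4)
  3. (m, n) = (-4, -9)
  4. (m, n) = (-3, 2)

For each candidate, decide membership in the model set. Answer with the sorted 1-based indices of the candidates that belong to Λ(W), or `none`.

1, 2, 3

β' = (2−√8)/2 ≈ -0.41421.
[1] lift (-5,-11): star map gives -0.44365; window check -0.6 ≤ -0.44365 < 0.6 is true → IN Λ
[2] lift (2,4): star map gives 0.34315; window check -0.6 ≤ 0.34315 < 0.6 is true → IN Λ
[3] lift (-4,-9): star map gives -0.27208; window check -0.6 ≤ -0.27208 < 0.6 is true → IN Λ
[4] lift (-3,2): star map gives -3.82843; window check -0.6 ≤ -3.82843 < 0.6 is false → out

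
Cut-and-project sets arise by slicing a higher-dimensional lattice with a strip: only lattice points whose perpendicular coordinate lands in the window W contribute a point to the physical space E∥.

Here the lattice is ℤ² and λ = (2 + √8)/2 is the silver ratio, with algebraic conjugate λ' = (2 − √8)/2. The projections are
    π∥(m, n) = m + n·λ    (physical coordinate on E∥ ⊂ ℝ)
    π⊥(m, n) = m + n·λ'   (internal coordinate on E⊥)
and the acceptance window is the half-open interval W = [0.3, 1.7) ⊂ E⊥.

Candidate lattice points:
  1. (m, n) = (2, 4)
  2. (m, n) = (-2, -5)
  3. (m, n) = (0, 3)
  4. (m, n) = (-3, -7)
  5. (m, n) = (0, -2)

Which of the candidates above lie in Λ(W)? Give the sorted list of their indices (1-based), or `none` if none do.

1, 5

Compute λ' = (2−√8)/2 = -0.414214, so π⊥(m,n) = m -0.414214·n.
candidate 1: (m,n)=(2,4) → π∥ = 2+4·λ ≈ 11.656854, π⊥ = 2+4·λ' ≈ 0.343146 ∈ [0.3, 1.7) ⇒ IN Λ
candidate 2: (m,n)=(-2,-5) → π∥ = -2-5·λ ≈ -14.071068, π⊥ = -2-5·λ' ≈ 0.071068 ∉ [0.3, 1.7) ⇒ out
candidate 3: (m,n)=(0,3) → π∥ = 0+3·λ ≈ 7.242641, π⊥ = 0+3·λ' ≈ -1.242641 ∉ [0.3, 1.7) ⇒ out
candidate 4: (m,n)=(-3,-7) → π∥ = -3-7·λ ≈ -19.899495, π⊥ = -3-7·λ' ≈ -0.100505 ∉ [0.3, 1.7) ⇒ out
candidate 5: (m,n)=(0,-2) → π∥ = 0-2·λ ≈ -4.828427, π⊥ = 0-2·λ' ≈ 0.828427 ∈ [0.3, 1.7) ⇒ IN Λ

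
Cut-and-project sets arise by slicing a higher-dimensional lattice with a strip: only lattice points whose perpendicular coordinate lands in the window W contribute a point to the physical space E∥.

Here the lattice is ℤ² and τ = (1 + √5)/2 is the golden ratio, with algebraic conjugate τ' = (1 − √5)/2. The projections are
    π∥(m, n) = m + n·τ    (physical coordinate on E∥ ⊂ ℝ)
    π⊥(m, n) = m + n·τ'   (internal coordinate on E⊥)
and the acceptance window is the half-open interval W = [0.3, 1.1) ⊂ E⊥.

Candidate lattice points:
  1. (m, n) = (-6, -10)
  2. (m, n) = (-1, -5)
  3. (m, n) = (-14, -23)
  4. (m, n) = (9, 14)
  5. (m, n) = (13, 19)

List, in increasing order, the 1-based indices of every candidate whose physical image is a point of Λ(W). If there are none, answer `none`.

Compute τ' = (1−√5)/2 = -0.618034, so π⊥(m,n) = m -0.618034·n.
[1] lift (-6,-10): star map gives 0.180340; window check 0.3 ≤ 0.180340 < 1.1 is false → out
[2] lift (-1,-5): star map gives 2.090170; window check 0.3 ≤ 2.090170 < 1.1 is false → out
[3] lift (-14,-23): star map gives 0.214782; window check 0.3 ≤ 0.214782 < 1.1 is false → out
[4] lift (9,14): star map gives 0.347524; window check 0.3 ≤ 0.347524 < 1.1 is true → IN Λ
[5] lift (13,19): star map gives 1.257354; window check 0.3 ≤ 1.257354 < 1.1 is false → out

4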